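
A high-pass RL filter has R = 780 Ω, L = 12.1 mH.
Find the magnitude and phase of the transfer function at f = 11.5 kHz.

Step 1 — Angular frequency: ω = 2π·1.15e+04 = 7.226e+04 rad/s.
Step 2 — Transfer function: H(jω) = jωL/(R + jωL).
Step 3 — Numerator jωL = j·874.3; denominator R + jωL = 780 + j874.3.
Step 4 — H = 0.5568 + j0.4968.
Step 5 — Magnitude: |H| = 0.7462 (-2.5 dB); phase: φ = 41.7°.

|H| = 0.7462 (-2.5 dB), φ = 41.7°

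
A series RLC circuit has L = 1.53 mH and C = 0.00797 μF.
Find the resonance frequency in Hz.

Step 1 — Resonance condition Im(Z)=0 gives ω₀ = 1/√(LC).
Step 2 — ω₀ = 1/√(0.00153·7.97e-09) = 2.864e+05 rad/s.
Step 3 — f₀ = ω₀/(2π) = 4.558e+04 Hz.

f₀ = 4.558e+04 Hz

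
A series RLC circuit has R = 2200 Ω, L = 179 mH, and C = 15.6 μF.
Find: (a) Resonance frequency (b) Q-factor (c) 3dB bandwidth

Step 1 — Resonance: ω₀ = 1/√(LC) = 1/√(0.179·1.56e-05) = 598.4 rad/s.
Step 2 — f₀ = ω₀/(2π) = 95.24 Hz.
Step 3 — Series Q: Q = ω₀L/R = 598.4·0.179/2200 = 0.04869.
Step 4 — Bandwidth: Δω = ω₀/Q = 1.229e+04 rad/s; BW = Δω/(2π) = 1956 Hz.

(a) f₀ = 95.24 Hz  (b) Q = 0.04869  (c) BW = 1956 Hz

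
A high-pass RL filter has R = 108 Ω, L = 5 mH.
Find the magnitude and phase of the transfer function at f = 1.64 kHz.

Step 1 — Angular frequency: ω = 2π·1640 = 1.03e+04 rad/s.
Step 2 — Transfer function: H(jω) = jωL/(R + jωL).
Step 3 — Numerator jωL = j·51.52; denominator R + jωL = 108 + j51.52.
Step 4 — H = 0.1854 + j0.3886.
Step 5 — Magnitude: |H| = 0.4306 (-7.3 dB); phase: φ = 64.5°.

|H| = 0.4306 (-7.3 dB), φ = 64.5°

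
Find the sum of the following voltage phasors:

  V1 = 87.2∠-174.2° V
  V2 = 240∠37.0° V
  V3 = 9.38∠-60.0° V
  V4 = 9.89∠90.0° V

Step 1 — Convert each phasor to rectangular form:
  V1 = 87.2·(cos(-174.2°) + j·sin(-174.2°)) = -86.75 - j8.812 V
  V2 = 240·(cos(37.0°) + j·sin(37.0°)) = 191.7 + j144.4 V
  V3 = 9.38·(cos(-60.0°) + j·sin(-60.0°)) = 4.69 - j8.123 V
  V4 = 9.89·(cos(90.0°) + j·sin(90.0°)) = 0 + j9.89 V
Step 2 — Sum components: V_total = 109.6 + j137.4 V.
Step 3 — Convert to polar: |V_total| = 175.8 V, ∠V_total = 51.4°.

V_total = 175.8∠51.4° V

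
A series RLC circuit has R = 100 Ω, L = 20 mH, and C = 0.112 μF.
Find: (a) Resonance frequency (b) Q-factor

Step 1 — Resonance condition Im(Z)=0 gives ω₀ = 1/√(LC).
Step 2 — ω₀ = 1/√(0.02·1.12e-07) = 2.113e+04 rad/s.
Step 3 — f₀ = ω₀/(2π) = 3363 Hz.
Step 4 — Series Q: Q = ω₀L/R = 2.113e+04·0.02/100 = 4.226.

(a) f₀ = 3363 Hz  (b) Q = 4.226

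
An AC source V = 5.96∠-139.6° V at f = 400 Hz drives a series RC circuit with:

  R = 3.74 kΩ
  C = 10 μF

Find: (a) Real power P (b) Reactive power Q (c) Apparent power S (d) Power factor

Step 1 — Angular frequency: ω = 2π·f = 2π·400 = 2513 rad/s.
Step 2 — Component impedances:
  R: Z = R = 3740 Ω
  C: Z = 1/(jωC) = -j/(ω·C) = 0 - j39.79 Ω
Step 3 — Series combination: Z_total = R + C = 3740 - j39.79 Ω = 3740∠-0.6° Ω.
Step 4 — Source phasor: V = 5.96∠-139.6° V = -4.539 - j3.863 V.
Step 5 — Current: I = V / Z = -0.001202 - j0.001046 A = 0.001593∠-139.0° A.
Step 6 — Complex power: S = V·I* = 0.009497 - j0.000101 VA.
Step 7 — Real power: P = Re(S) = 0.009497 W.
Step 8 — Reactive power: Q = Im(S) = -0.000101 VAR.
Step 9 — Apparent power: |S| = 0.009497 VA.
Step 10 — Power factor: PF = P/|S| = 0.9999 (leading).

(a) P = 0.009497 W  (b) Q = -0.000101 VAR  (c) S = 0.009497 VA  (d) PF = 0.9999 (leading)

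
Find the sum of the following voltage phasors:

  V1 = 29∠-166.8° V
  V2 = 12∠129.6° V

Step 1 — Convert each phasor to rectangular form:
  V1 = 29·(cos(-166.8°) + j·sin(-166.8°)) = -28.23 - j6.622 V
  V2 = 12·(cos(129.6°) + j·sin(129.6°)) = -7.649 + j9.246 V
Step 2 — Sum components: V_total = -35.88 + j2.624 V.
Step 3 — Convert to polar: |V_total| = 35.98 V, ∠V_total = 175.8°.

V_total = 35.98∠175.8° V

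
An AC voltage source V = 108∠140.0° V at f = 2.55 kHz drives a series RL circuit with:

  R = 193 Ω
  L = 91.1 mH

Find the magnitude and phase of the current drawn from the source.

Step 1 — Angular frequency: ω = 2π·f = 2π·2550 = 1.602e+04 rad/s.
Step 2 — Component impedances:
  R: Z = R = 193 Ω
  L: Z = jωL = j·1.602e+04·0.0911 = 0 + j1460 Ω
Step 3 — Series combination: Z_total = R + L = 193 + j1460 Ω = 1472∠82.5° Ω.
Step 4 — Source phasor: V = 108∠140.0° V = -82.73 + j69.42 V.
Step 5 — Ohm's law: I = V / Z_total = (-82.73 + j69.42) / (193 + j1460) = 0.03938 + j0.06189 A.
Step 6 — Convert to polar: |I| = 0.07335 A, ∠I = 57.5°.

I = 0.07335∠57.5° A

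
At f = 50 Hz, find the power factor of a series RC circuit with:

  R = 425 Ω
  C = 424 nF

Step 1 — Angular frequency: ω = 2π·f = 2π·50 = 314.2 rad/s.
Step 2 — Component impedances:
  R: Z = R = 425 Ω
  C: Z = 1/(jωC) = -j/(ω·C) = 0 - j7507 Ω
Step 3 — Series combination: Z_total = R + C = 425 - j7507 Ω = 7519∠-86.8° Ω.
Step 4 — Power factor: PF = cos(φ) = Re(Z)/|Z| = 425/7519 = 0.05652.
Step 5 — Type: Im(Z) = -7507 ⇒ leading (phase φ = -86.8°).

PF = 0.05652 (leading, φ = -86.8°)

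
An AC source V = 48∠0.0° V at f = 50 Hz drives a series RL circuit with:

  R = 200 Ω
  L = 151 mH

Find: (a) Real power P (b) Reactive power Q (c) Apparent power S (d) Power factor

Step 1 — Angular frequency: ω = 2π·f = 2π·50 = 314.2 rad/s.
Step 2 — Component impedances:
  R: Z = R = 200 Ω
  L: Z = jωL = j·314.2·0.151 = 0 + j47.44 Ω
Step 3 — Series combination: Z_total = R + L = 200 + j47.44 Ω = 205.5∠13.3° Ω.
Step 4 — Source phasor: V = 48∠0.0° V = 48 V.
Step 5 — Current: I = V / Z = 0.2272 - j0.05389 A = 0.2335∠-13.3° A.
Step 6 — Complex power: S = V·I* = 10.91 + j2.587 VA.
Step 7 — Real power: P = Re(S) = 10.91 W.
Step 8 — Reactive power: Q = Im(S) = 2.587 VAR.
Step 9 — Apparent power: |S| = 11.21 VA.
Step 10 — Power factor: PF = P/|S| = 0.973 (lagging).

(a) P = 10.91 W  (b) Q = 2.587 VAR  (c) S = 11.21 VA  (d) PF = 0.973 (lagging)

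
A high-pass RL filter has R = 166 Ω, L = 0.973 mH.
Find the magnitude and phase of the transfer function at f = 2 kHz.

Step 1 — Angular frequency: ω = 2π·2000 = 1.257e+04 rad/s.
Step 2 — Transfer function: H(jω) = jωL/(R + jωL).
Step 3 — Numerator jωL = j·12.23; denominator R + jωL = 166 + j12.23.
Step 4 — H = 0.005396 + j0.07326.
Step 5 — Magnitude: |H| = 0.07346 (-22.7 dB); phase: φ = 85.8°.

|H| = 0.07346 (-22.7 dB), φ = 85.8°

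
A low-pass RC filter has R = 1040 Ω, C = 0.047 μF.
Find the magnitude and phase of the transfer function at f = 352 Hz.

Step 1 — Angular frequency: ω = 2π·352 = 2212 rad/s.
Step 2 — Transfer function: H(jω) = 1/(1 + jωRC).
Step 3 — Denominator: 1 + jωRC = 1 + j·2212·1040·4.7e-08 = 1 + j0.1081.
Step 4 — H = 0.9884 - j0.1069.
Step 5 — Magnitude: |H| = 0.9942 (-0.1 dB); phase: φ = -6.2°.

|H| = 0.9942 (-0.1 dB), φ = -6.2°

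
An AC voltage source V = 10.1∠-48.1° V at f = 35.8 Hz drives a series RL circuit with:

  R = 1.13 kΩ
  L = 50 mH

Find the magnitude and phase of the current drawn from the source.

Step 1 — Angular frequency: ω = 2π·f = 2π·35.8 = 224.9 rad/s.
Step 2 — Component impedances:
  R: Z = R = 1130 Ω
  L: Z = jωL = j·224.9·0.05 = 0 + j11.25 Ω
Step 3 — Series combination: Z_total = R + L = 1130 + j11.25 Ω = 1130∠0.6° Ω.
Step 4 — Source phasor: V = 10.1∠-48.1° V = 6.745 - j7.518 V.
Step 5 — Ohm's law: I = V / Z_total = (6.745 - j7.518) / (1130 + j11.25) = 0.005902 - j0.006711 A.
Step 6 — Convert to polar: |I| = 0.008938 A, ∠I = -48.7°.

I = 0.008938∠-48.7° A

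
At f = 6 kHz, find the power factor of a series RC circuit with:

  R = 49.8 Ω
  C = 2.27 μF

Step 1 — Angular frequency: ω = 2π·f = 2π·6000 = 3.77e+04 rad/s.
Step 2 — Component impedances:
  R: Z = R = 49.8 Ω
  C: Z = 1/(jωC) = -j/(ω·C) = 0 - j11.69 Ω
Step 3 — Series combination: Z_total = R + C = 49.8 - j11.69 Ω = 51.15∠-13.2° Ω.
Step 4 — Power factor: PF = cos(φ) = Re(Z)/|Z| = 49.8/51.15 = 0.9736.
Step 5 — Type: Im(Z) = -11.69 ⇒ leading (phase φ = -13.2°).

PF = 0.9736 (leading, φ = -13.2°)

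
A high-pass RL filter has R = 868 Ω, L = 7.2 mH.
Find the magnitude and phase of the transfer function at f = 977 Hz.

Step 1 — Angular frequency: ω = 2π·977 = 6139 rad/s.
Step 2 — Transfer function: H(jω) = jωL/(R + jωL).
Step 3 — Numerator jωL = j·44.2; denominator R + jωL = 868 + j44.2.
Step 4 — H = 0.002586 + j0.05079.
Step 5 — Magnitude: |H| = 0.05085 (-25.9 dB); phase: φ = 87.1°.

|H| = 0.05085 (-25.9 dB), φ = 87.1°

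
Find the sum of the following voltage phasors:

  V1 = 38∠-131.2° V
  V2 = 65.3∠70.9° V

Step 1 — Convert each phasor to rectangular form:
  V1 = 38·(cos(-131.2°) + j·sin(-131.2°)) = -25.03 - j28.59 V
  V2 = 65.3·(cos(70.9°) + j·sin(70.9°)) = 21.37 + j61.71 V
Step 2 — Sum components: V_total = -3.663 + j33.11 V.
Step 3 — Convert to polar: |V_total| = 33.32 V, ∠V_total = 96.3°.

V_total = 33.32∠96.3° V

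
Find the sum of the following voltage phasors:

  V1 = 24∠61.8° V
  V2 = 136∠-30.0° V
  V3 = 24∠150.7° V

Step 1 — Convert each phasor to rectangular form:
  V1 = 24·(cos(61.8°) + j·sin(61.8°)) = 11.34 + j21.15 V
  V2 = 136·(cos(-30.0°) + j·sin(-30.0°)) = 117.8 - j68 V
  V3 = 24·(cos(150.7°) + j·sin(150.7°)) = -20.93 + j11.75 V
Step 2 — Sum components: V_total = 108.2 - j35.1 V.
Step 3 — Convert to polar: |V_total| = 113.7 V, ∠V_total = -18.0°.

V_total = 113.7∠-18.0° V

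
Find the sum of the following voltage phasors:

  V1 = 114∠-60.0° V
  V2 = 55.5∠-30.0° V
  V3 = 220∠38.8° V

Step 1 — Convert each phasor to rectangular form:
  V1 = 114·(cos(-60.0°) + j·sin(-60.0°)) = 57 - j98.73 V
  V2 = 55.5·(cos(-30.0°) + j·sin(-30.0°)) = 48.06 - j27.75 V
  V3 = 220·(cos(38.8°) + j·sin(38.8°)) = 171.5 + j137.9 V
Step 2 — Sum components: V_total = 276.5 + j11.38 V.
Step 3 — Convert to polar: |V_total| = 276.8 V, ∠V_total = 2.4°.

V_total = 276.8∠2.4° V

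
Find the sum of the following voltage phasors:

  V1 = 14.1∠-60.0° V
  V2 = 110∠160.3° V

Step 1 — Convert each phasor to rectangular form:
  V1 = 14.1·(cos(-60.0°) + j·sin(-60.0°)) = 7.05 - j12.21 V
  V2 = 110·(cos(160.3°) + j·sin(160.3°)) = -103.6 + j37.08 V
Step 2 — Sum components: V_total = -96.51 + j24.87 V.
Step 3 — Convert to polar: |V_total| = 99.66 V, ∠V_total = 165.6°.

V_total = 99.66∠165.6° V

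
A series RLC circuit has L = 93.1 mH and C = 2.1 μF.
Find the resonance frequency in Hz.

Step 1 — Resonance condition Im(Z)=0 gives ω₀ = 1/√(LC).
Step 2 — ω₀ = 1/√(0.0931·2.1e-06) = 2262 rad/s.
Step 3 — f₀ = ω₀/(2π) = 359.9 Hz.

f₀ = 359.9 Hz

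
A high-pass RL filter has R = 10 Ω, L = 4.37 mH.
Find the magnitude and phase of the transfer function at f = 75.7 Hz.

Step 1 — Angular frequency: ω = 2π·75.7 = 475.6 rad/s.
Step 2 — Transfer function: H(jω) = jωL/(R + jωL).
Step 3 — Numerator jωL = j·2.079; denominator R + jωL = 10 + j2.079.
Step 4 — H = 0.04141 + j0.1992.
Step 5 — Magnitude: |H| = 0.2035 (-13.8 dB); phase: φ = 78.3°.

|H| = 0.2035 (-13.8 dB), φ = 78.3°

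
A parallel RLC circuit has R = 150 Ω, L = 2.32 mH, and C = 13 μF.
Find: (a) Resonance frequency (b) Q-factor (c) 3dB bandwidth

Step 1 — Resonance: ω₀ = 1/√(LC) = 1/√(0.00232·1.3e-05) = 5758 rad/s.
Step 2 — f₀ = ω₀/(2π) = 916.4 Hz.
Step 3 — Parallel Q: Q = R/(ω₀L) = 150/(5758·0.00232) = 11.23.
Step 4 — Bandwidth: Δω = ω₀/Q = 512.8 rad/s; BW = Δω/(2π) = 81.62 Hz.

(a) f₀ = 916.4 Hz  (b) Q = 11.23  (c) BW = 81.62 Hz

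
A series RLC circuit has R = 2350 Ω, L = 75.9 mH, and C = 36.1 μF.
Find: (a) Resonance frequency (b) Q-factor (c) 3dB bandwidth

Step 1 — Resonance: ω₀ = 1/√(LC) = 1/√(0.0759·3.61e-05) = 604.1 rad/s.
Step 2 — f₀ = ω₀/(2π) = 96.15 Hz.
Step 3 — Series Q: Q = ω₀L/R = 604.1·0.0759/2350 = 0.01951.
Step 4 — Bandwidth: Δω = ω₀/Q = 3.096e+04 rad/s; BW = Δω/(2π) = 4928 Hz.

(a) f₀ = 96.15 Hz  (b) Q = 0.01951  (c) BW = 4928 Hz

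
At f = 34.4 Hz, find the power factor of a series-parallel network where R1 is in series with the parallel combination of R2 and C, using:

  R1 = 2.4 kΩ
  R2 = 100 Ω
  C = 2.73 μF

Step 1 — Angular frequency: ω = 2π·f = 2π·34.4 = 216.1 rad/s.
Step 2 — Component impedances:
  R1: Z = R = 2400 Ω
  R2: Z = R = 100 Ω
  C: Z = 1/(jωC) = -j/(ω·C) = 0 - j1695 Ω
Step 3 — Parallel branch: R2 || C = 1/(1/R2 + 1/C) = 99.65 - j5.88 Ω.
Step 4 — Series with R1: Z_total = R1 + (R2 || C) = 2500 - j5.88 Ω = 2500∠-0.1° Ω.
Step 5 — Power factor: PF = cos(φ) = Re(Z)/|Z| = 2500/2500 = 1.
Step 6 — Type: Im(Z) = -5.88 ⇒ leading (phase φ = -0.1°).

PF = 1 (leading, φ = -0.1°)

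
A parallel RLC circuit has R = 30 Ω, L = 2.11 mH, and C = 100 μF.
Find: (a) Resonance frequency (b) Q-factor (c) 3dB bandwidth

Step 1 — Resonance: ω₀ = 1/√(LC) = 1/√(0.00211·0.0001) = 2177 rad/s.
Step 2 — f₀ = ω₀/(2π) = 346.5 Hz.
Step 3 — Parallel Q: Q = R/(ω₀L) = 30/(2177·0.00211) = 6.531.
Step 4 — Bandwidth: Δω = ω₀/Q = 333.3 rad/s; BW = Δω/(2π) = 53.05 Hz.

(a) f₀ = 346.5 Hz  (b) Q = 6.531  (c) BW = 53.05 Hz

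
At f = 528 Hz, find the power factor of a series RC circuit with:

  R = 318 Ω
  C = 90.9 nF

Step 1 — Angular frequency: ω = 2π·f = 2π·528 = 3318 rad/s.
Step 2 — Component impedances:
  R: Z = R = 318 Ω
  C: Z = 1/(jωC) = -j/(ω·C) = 0 - j3316 Ω
Step 3 — Series combination: Z_total = R + C = 318 - j3316 Ω = 3331∠-84.5° Ω.
Step 4 — Power factor: PF = cos(φ) = Re(Z)/|Z| = 318/3331.3 = 0.09546.
Step 5 — Type: Im(Z) = -3316 ⇒ leading (phase φ = -84.5°).

PF = 0.09546 (leading, φ = -84.5°)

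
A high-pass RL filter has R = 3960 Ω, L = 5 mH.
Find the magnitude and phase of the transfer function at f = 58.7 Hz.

Step 1 — Angular frequency: ω = 2π·58.7 = 368.8 rad/s.
Step 2 — Transfer function: H(jω) = jωL/(R + jωL).
Step 3 — Numerator jωL = j·1.844; denominator R + jωL = 3960 + j1.844.
Step 4 — H = 2.169e-07 + j0.0004657.
Step 5 — Magnitude: |H| = 0.0004657 (-66.6 dB); phase: φ = 90.0°.

|H| = 0.0004657 (-66.6 dB), φ = 90.0°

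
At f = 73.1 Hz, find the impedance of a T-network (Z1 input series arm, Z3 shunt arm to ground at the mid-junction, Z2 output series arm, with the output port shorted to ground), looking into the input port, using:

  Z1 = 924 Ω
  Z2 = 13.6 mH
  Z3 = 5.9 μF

Step 1 — Angular frequency: ω = 2π·f = 2π·73.1 = 459.3 rad/s.
Step 2 — Component impedances:
  Z1: Z = R = 924 Ω
  Z2: Z = jωL = j·459.3·0.0136 = 0 + j6.246 Ω
  Z3: Z = 1/(jωC) = -j/(ω·C) = 0 - j369 Ω
Step 3 — With the output port shorted to ground, the output series arm Z2 runs from the junction to ground; the shunt arm Z3 also runs from the junction to ground. They appear in parallel: Z3 || Z2 = 0 + j6.354 Ω.
Step 4 — Series with input arm Z1: Z_in = Z1 + (Z3 || Z2) = 924 + j6.354 Ω = 924∠0.4° Ω.

Z = 924 + j6.354 Ω = 924∠0.4° Ω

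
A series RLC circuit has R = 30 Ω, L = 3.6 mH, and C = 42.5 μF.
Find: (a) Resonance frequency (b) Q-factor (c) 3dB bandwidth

Step 1 — Resonance: ω₀ = 1/√(LC) = 1/√(0.0036·4.25e-05) = 2557 rad/s.
Step 2 — f₀ = ω₀/(2π) = 406.9 Hz.
Step 3 — Series Q: Q = ω₀L/R = 2557·0.0036/30 = 0.3068.
Step 4 — Bandwidth: Δω = ω₀/Q = 8333 rad/s; BW = Δω/(2π) = 1326 Hz.

(a) f₀ = 406.9 Hz  (b) Q = 0.3068  (c) BW = 1326 Hz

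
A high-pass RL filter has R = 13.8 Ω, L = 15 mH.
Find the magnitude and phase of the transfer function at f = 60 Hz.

Step 1 — Angular frequency: ω = 2π·60 = 377 rad/s.
Step 2 — Transfer function: H(jω) = jωL/(R + jωL).
Step 3 — Numerator jωL = j·5.655; denominator R + jωL = 13.8 + j5.655.
Step 4 — H = 0.1438 + j0.3509.
Step 5 — Magnitude: |H| = 0.3792 (-8.4 dB); phase: φ = 67.7°.

|H| = 0.3792 (-8.4 dB), φ = 67.7°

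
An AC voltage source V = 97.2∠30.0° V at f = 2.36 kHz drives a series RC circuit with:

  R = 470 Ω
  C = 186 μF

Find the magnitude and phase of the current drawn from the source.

Step 1 — Angular frequency: ω = 2π·f = 2π·2360 = 1.483e+04 rad/s.
Step 2 — Component impedances:
  R: Z = R = 470 Ω
  C: Z = 1/(jωC) = -j/(ω·C) = 0 - j0.3626 Ω
Step 3 — Series combination: Z_total = R + C = 470 - j0.3626 Ω = 470∠-0.0° Ω.
Step 4 — Source phasor: V = 97.2∠30.0° V = 84.18 + j48.6 V.
Step 5 — Ohm's law: I = V / Z_total = (84.18 + j48.6) / (470 - j0.3626) = 0.179 + j0.1035 A.
Step 6 — Convert to polar: |I| = 0.2068 A, ∠I = 30.0°.

I = 0.2068∠30.0° A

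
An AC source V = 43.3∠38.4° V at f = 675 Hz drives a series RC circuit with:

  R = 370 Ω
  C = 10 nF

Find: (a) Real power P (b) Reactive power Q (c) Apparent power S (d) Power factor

Step 1 — Angular frequency: ω = 2π·f = 2π·675 = 4241 rad/s.
Step 2 — Component impedances:
  R: Z = R = 370 Ω
  C: Z = 1/(jωC) = -j/(ω·C) = 0 - j2.358e+04 Ω
Step 3 — Series combination: Z_total = R + C = 370 - j2.358e+04 Ω = 2.358e+04∠-89.1° Ω.
Step 4 — Source phasor: V = 43.3∠38.4° V = 33.93 + j26.9 V.
Step 5 — Current: I = V / Z = -0.001118 + j0.001457 A = 0.001836∠127.5° A.
Step 6 — Complex power: S = V·I* = 0.001247 - j0.0795 VA.
Step 7 — Real power: P = Re(S) = 0.001247 W.
Step 8 — Reactive power: Q = Im(S) = -0.0795 VAR.
Step 9 — Apparent power: |S| = 0.07951 VA.
Step 10 — Power factor: PF = P/|S| = 0.01569 (leading).

(a) P = 0.001247 W  (b) Q = -0.0795 VAR  (c) S = 0.07951 VA  (d) PF = 0.01569 (leading)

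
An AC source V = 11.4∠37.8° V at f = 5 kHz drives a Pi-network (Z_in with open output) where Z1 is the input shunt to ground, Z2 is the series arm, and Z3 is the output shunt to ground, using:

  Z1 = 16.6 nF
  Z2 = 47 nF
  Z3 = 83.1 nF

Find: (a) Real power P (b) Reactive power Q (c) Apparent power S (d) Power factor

Step 1 — Angular frequency: ω = 2π·f = 2π·5000 = 3.142e+04 rad/s.
Step 2 — Component impedances:
  Z1: Z = 1/(jωC) = -j/(ω·C) = 0 - j1918 Ω
  Z2: Z = 1/(jωC) = -j/(ω·C) = 0 - j677.3 Ω
  Z3: Z = 1/(jωC) = -j/(ω·C) = 0 - j383 Ω
Step 3 — With open output, the series arm Z2 and the output shunt Z3 appear in series to ground: Z2 + Z3 = 0 - j1060 Ω.
Step 4 — Parallel with input shunt Z1: Z_in = Z1 || (Z2 + Z3) = 0 - j682.8 Ω = 682.8∠-90.0° Ω.
Step 5 — Source phasor: V = 11.4∠37.8° V = 9.008 + j6.987 V.
Step 6 — Current: I = V / Z = -0.01023 + j0.01319 A = 0.0167∠127.8° A.
Step 7 — Complex power: S = V·I* = 0 - j0.1903 VA.
Step 8 — Real power: P = Re(S) = 0 W.
Step 9 — Reactive power: Q = Im(S) = -0.1903 VAR.
Step 10 — Apparent power: |S| = 0.1903 VA.
Step 11 — Power factor: PF = P/|S| = 0 (leading).

(a) P = 0 W  (b) Q = -0.1903 VAR  (c) S = 0.1903 VA  (d) PF = 0 (leading)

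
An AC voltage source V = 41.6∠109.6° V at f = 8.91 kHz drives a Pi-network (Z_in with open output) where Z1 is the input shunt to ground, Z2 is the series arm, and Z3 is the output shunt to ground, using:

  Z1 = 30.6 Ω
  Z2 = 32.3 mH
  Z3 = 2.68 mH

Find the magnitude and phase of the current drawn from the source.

Step 1 — Angular frequency: ω = 2π·f = 2π·8910 = 5.598e+04 rad/s.
Step 2 — Component impedances:
  Z1: Z = R = 30.6 Ω
  Z2: Z = jωL = j·5.598e+04·0.0323 = 0 + j1808 Ω
  Z3: Z = jωL = j·5.598e+04·0.00268 = 0 + j150 Ω
Step 3 — With open output, the series arm Z2 and the output shunt Z3 appear in series to ground: Z2 + Z3 = 0 + j1958 Ω.
Step 4 — Parallel with input shunt Z1: Z_in = Z1 || (Z2 + Z3) = 30.59 + j0.478 Ω = 30.6∠0.9° Ω.
Step 5 — Source phasor: V = 41.6∠109.6° V = -13.95 + j39.19 V.
Step 6 — Ohm's law: I = V / Z_total = (-13.95 + j39.19) / (30.59 + j0.478) = -0.436 + j1.288 A.
Step 7 — Convert to polar: |I| = 1.36 A, ∠I = 108.7°.

I = 1.36∠108.7° A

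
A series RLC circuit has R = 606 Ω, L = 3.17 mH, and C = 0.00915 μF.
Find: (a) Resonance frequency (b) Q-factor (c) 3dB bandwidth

Step 1 — Resonance: ω₀ = 1/√(LC) = 1/√(0.00317·9.15e-09) = 1.857e+05 rad/s.
Step 2 — f₀ = ω₀/(2π) = 2.955e+04 Hz.
Step 3 — Series Q: Q = ω₀L/R = 1.857e+05·0.00317/606 = 0.9713.
Step 4 — Bandwidth: Δω = ω₀/Q = 1.912e+05 rad/s; BW = Δω/(2π) = 3.043e+04 Hz.

(a) f₀ = 2.955e+04 Hz  (b) Q = 0.9713  (c) BW = 3.043e+04 Hz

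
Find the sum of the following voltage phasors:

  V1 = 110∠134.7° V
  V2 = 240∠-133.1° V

Step 1 — Convert each phasor to rectangular form:
  V1 = 110·(cos(134.7°) + j·sin(134.7°)) = -77.37 + j78.19 V
  V2 = 240·(cos(-133.1°) + j·sin(-133.1°)) = -164 - j175.2 V
Step 2 — Sum components: V_total = -241.4 - j97.05 V.
Step 3 — Convert to polar: |V_total| = 260.1 V, ∠V_total = -158.1°.

V_total = 260.1∠-158.1° V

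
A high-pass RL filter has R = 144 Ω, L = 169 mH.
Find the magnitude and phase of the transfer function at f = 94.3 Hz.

Step 1 — Angular frequency: ω = 2π·94.3 = 592.5 rad/s.
Step 2 — Transfer function: H(jω) = jωL/(R + jωL).
Step 3 — Numerator jωL = j·100.1; denominator R + jωL = 144 + j100.1.
Step 4 — H = 0.3259 + j0.4687.
Step 5 — Magnitude: |H| = 0.5709 (-4.9 dB); phase: φ = 55.2°.

|H| = 0.5709 (-4.9 dB), φ = 55.2°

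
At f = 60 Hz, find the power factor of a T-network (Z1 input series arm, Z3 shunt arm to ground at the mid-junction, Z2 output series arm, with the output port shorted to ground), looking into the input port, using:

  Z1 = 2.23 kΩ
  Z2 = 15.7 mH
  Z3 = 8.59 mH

Step 1 — Angular frequency: ω = 2π·f = 2π·60 = 377 rad/s.
Step 2 — Component impedances:
  Z1: Z = R = 2230 Ω
  Z2: Z = jωL = j·377·0.0157 = 0 + j5.919 Ω
  Z3: Z = jωL = j·377·0.00859 = 0 + j3.238 Ω
Step 3 — With the output port shorted to ground, the output series arm Z2 runs from the junction to ground; the shunt arm Z3 also runs from the junction to ground. They appear in parallel: Z3 || Z2 = 0 + j2.093 Ω.
Step 4 — Series with input arm Z1: Z_in = Z1 + (Z3 || Z2) = 2230 + j2.093 Ω = 2230∠0.1° Ω.
Step 5 — Power factor: PF = cos(φ) = Re(Z)/|Z| = 2230/2230 = 1.
Step 6 — Type: Im(Z) = 2.093 ⇒ lagging (phase φ = 0.1°).

PF = 1 (lagging, φ = 0.1°)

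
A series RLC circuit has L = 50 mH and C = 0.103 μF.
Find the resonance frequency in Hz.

Step 1 — Resonance condition Im(Z)=0 gives ω₀ = 1/√(LC).
Step 2 — ω₀ = 1/√(0.05·1.03e-07) = 1.393e+04 rad/s.
Step 3 — f₀ = ω₀/(2π) = 2218 Hz.

f₀ = 2218 Hz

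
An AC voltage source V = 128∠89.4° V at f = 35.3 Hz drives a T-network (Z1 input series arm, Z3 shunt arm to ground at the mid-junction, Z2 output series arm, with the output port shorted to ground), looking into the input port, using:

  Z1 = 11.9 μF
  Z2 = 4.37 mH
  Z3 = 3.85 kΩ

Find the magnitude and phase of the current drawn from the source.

Step 1 — Angular frequency: ω = 2π·f = 2π·35.3 = 221.8 rad/s.
Step 2 — Component impedances:
  Z1: Z = 1/(jωC) = -j/(ω·C) = 0 - j378.9 Ω
  Z2: Z = jωL = j·221.8·0.00437 = 0 + j0.9693 Ω
  Z3: Z = R = 3850 Ω
Step 3 — With the output port shorted to ground, the output series arm Z2 runs from the junction to ground; the shunt arm Z3 also runs from the junction to ground. They appear in parallel: Z3 || Z2 = 0.000244 + j0.9693 Ω.
Step 4 — Series with input arm Z1: Z_in = Z1 + (Z3 || Z2) = 0.000244 - j377.9 Ω = 377.9∠-90.0° Ω.
Step 5 — Source phasor: V = 128∠89.4° V = 1.34 + j128 V.
Step 6 — Ohm's law: I = V / Z_total = (1.34 + j128) / (0.000244 - j377.9) = -0.3387 + j0.003547 A.
Step 7 — Convert to polar: |I| = 0.3387 A, ∠I = 179.4°.

I = 0.3387∠179.4° A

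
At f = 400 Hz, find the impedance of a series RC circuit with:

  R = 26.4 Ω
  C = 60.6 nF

Step 1 — Angular frequency: ω = 2π·f = 2π·400 = 2513 rad/s.
Step 2 — Component impedances:
  R: Z = R = 26.4 Ω
  C: Z = 1/(jωC) = -j/(ω·C) = 0 - j6566 Ω
Step 3 — Series combination: Z_total = R + C = 26.4 - j6566 Ω = 6566∠-89.8° Ω.

Z = 26.4 - j6566 Ω = 6566∠-89.8° Ω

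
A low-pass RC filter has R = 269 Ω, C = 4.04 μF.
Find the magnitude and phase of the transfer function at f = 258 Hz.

Step 1 — Angular frequency: ω = 2π·258 = 1621 rad/s.
Step 2 — Transfer function: H(jω) = 1/(1 + jωRC).
Step 3 — Denominator: 1 + jωRC = 1 + j·1621·269·4.04e-06 = 1 + j1.762.
Step 4 — H = 0.2437 - j0.4293.
Step 5 — Magnitude: |H| = 0.4936 (-6.1 dB); phase: φ = -60.4°.

|H| = 0.4936 (-6.1 dB), φ = -60.4°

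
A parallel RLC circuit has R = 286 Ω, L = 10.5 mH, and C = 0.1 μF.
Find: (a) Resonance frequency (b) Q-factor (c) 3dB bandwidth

Step 1 — Resonance: ω₀ = 1/√(LC) = 1/√(0.0105·1e-07) = 3.086e+04 rad/s.
Step 2 — f₀ = ω₀/(2π) = 4912 Hz.
Step 3 — Parallel Q: Q = R/(ω₀L) = 286/(3.086e+04·0.0105) = 0.8826.
Step 4 — Bandwidth: Δω = ω₀/Q = 3.497e+04 rad/s; BW = Δω/(2π) = 5565 Hz.

(a) f₀ = 4912 Hz  (b) Q = 0.8826  (c) BW = 5565 Hz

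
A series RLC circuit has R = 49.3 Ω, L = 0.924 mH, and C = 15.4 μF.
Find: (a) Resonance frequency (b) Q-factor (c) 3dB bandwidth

Step 1 — Resonance: ω₀ = 1/√(LC) = 1/√(0.000924·1.54e-05) = 8383 rad/s.
Step 2 — f₀ = ω₀/(2π) = 1334 Hz.
Step 3 — Series Q: Q = ω₀L/R = 8383·0.000924/49.3 = 0.1571.
Step 4 — Bandwidth: Δω = ω₀/Q = 5.335e+04 rad/s; BW = Δω/(2π) = 8492 Hz.

(a) f₀ = 1334 Hz  (b) Q = 0.1571  (c) BW = 8492 Hz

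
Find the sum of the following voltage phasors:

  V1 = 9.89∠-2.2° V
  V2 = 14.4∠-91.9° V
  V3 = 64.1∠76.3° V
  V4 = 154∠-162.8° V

Step 1 — Convert each phasor to rectangular form:
  V1 = 9.89·(cos(-2.2°) + j·sin(-2.2°)) = 9.883 - j0.3797 V
  V2 = 14.4·(cos(-91.9°) + j·sin(-91.9°)) = -0.4774 - j14.39 V
  V3 = 64.1·(cos(76.3°) + j·sin(76.3°)) = 15.18 + j62.28 V
  V4 = 154·(cos(-162.8°) + j·sin(-162.8°)) = -147.1 - j45.54 V
Step 2 — Sum components: V_total = -122.5 + j1.966 V.
Step 3 — Convert to polar: |V_total| = 122.5 V, ∠V_total = 179.1°.

V_total = 122.5∠179.1° V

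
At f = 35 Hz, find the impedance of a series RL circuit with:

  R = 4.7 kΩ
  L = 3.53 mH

Step 1 — Angular frequency: ω = 2π·f = 2π·35 = 219.9 rad/s.
Step 2 — Component impedances:
  R: Z = R = 4700 Ω
  L: Z = jωL = j·219.9·0.00353 = 0 + j0.7763 Ω
Step 3 — Series combination: Z_total = R + L = 4700 + j0.7763 Ω = 4700∠0.0° Ω.

Z = 4700 + j0.7763 Ω = 4700∠0.0° Ω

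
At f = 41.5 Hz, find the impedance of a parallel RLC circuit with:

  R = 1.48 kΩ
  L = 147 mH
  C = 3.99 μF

Step 1 — Angular frequency: ω = 2π·f = 2π·41.5 = 260.8 rad/s.
Step 2 — Component impedances:
  R: Z = R = 1480 Ω
  L: Z = jωL = j·260.8·0.147 = 0 + j38.33 Ω
  C: Z = 1/(jωC) = -j/(ω·C) = 0 - j961.2 Ω
Step 3 — Parallel combination: 1/Z_total = 1/R + 1/L + 1/C; Z_total = 1.076 + j39.89 Ω = 39.91∠88.5° Ω.

Z = 1.076 + j39.89 Ω = 39.91∠88.5° Ω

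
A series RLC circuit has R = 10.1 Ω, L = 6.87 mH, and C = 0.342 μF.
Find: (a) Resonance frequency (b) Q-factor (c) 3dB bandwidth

Step 1 — Resonance: ω₀ = 1/√(LC) = 1/√(0.00687·3.42e-07) = 2.063e+04 rad/s.
Step 2 — f₀ = ω₀/(2π) = 3283 Hz.
Step 3 — Series Q: Q = ω₀L/R = 2.063e+04·0.00687/10.1 = 14.03.
Step 4 — Bandwidth: Δω = ω₀/Q = 1470 rad/s; BW = Δω/(2π) = 234 Hz.

(a) f₀ = 3283 Hz  (b) Q = 14.03  (c) BW = 234 Hz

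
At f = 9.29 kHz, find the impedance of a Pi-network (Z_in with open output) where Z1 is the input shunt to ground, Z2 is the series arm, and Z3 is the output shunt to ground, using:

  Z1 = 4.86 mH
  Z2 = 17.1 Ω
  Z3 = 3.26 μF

Step 1 — Angular frequency: ω = 2π·f = 2π·9290 = 5.837e+04 rad/s.
Step 2 — Component impedances:
  Z1: Z = jωL = j·5.837e+04·0.00486 = 0 + j283.7 Ω
  Z2: Z = R = 17.1 Ω
  Z3: Z = 1/(jωC) = -j/(ω·C) = 0 - j5.255 Ω
Step 3 — With open output, the series arm Z2 and the output shunt Z3 appear in series to ground: Z2 + Z3 = 17.1 - j5.255 Ω.
Step 4 — Parallel with input shunt Z1: Z_in = Z1 || (Z2 + Z3) = 17.68 - j4.268 Ω = 18.19∠-13.6° Ω.

Z = 17.68 - j4.268 Ω = 18.19∠-13.6° Ω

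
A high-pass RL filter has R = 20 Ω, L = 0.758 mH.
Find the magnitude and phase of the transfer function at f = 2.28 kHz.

Step 1 — Angular frequency: ω = 2π·2280 = 1.433e+04 rad/s.
Step 2 — Transfer function: H(jω) = jωL/(R + jωL).
Step 3 — Numerator jωL = j·10.86; denominator R + jωL = 20 + j10.86.
Step 4 — H = 0.2277 + j0.4193.
Step 5 — Magnitude: |H| = 0.4771 (-6.4 dB); phase: φ = 61.5°.

|H| = 0.4771 (-6.4 dB), φ = 61.5°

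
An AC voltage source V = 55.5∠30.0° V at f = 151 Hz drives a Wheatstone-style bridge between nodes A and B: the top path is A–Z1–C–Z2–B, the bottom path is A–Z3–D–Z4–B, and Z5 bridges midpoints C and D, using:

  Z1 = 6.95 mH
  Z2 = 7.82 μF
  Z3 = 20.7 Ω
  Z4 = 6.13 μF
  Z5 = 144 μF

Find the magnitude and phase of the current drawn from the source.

Step 1 — Angular frequency: ω = 2π·f = 2π·151 = 948.8 rad/s.
Step 2 — Component impedances:
  Z1: Z = jωL = j·948.8·0.00695 = 0 + j6.594 Ω
  Z2: Z = 1/(jωC) = -j/(ω·C) = 0 - j134.8 Ω
  Z3: Z = R = 20.7 Ω
  Z4: Z = 1/(jωC) = -j/(ω·C) = 0 - j171.9 Ω
  Z5: Z = 1/(jωC) = -j/(ω·C) = 0 - j7.319 Ω
Step 3 — Bridge requires nodal analysis (the Z5 bridge couples midpoints C and D, so the two paths cannot be reduced to a simple series/parallel combination). Setting node B to ground and injecting 1 A at node A, the 3-node admittance system at A, C, D solves to V_A = Z_AB = 0.5754 - j70.33 Ω = 70.33∠-89.5° Ω.
Step 4 — Source phasor: V = 55.5∠30.0° V = 48.06 + j27.75 V.
Step 5 — Ohm's law: I = V / Z_total = (48.06 + j27.75) / (0.5754 - j70.33) = -0.389 + j0.6866 A.
Step 6 — Convert to polar: |I| = 0.7891 A, ∠I = 119.5°.

I = 0.7891∠119.5° A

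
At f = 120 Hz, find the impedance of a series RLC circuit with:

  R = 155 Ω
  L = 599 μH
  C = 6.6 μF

Step 1 — Angular frequency: ω = 2π·f = 2π·120 = 754 rad/s.
Step 2 — Component impedances:
  R: Z = R = 155 Ω
  L: Z = jωL = j·754·0.000599 = 0 + j0.4516 Ω
  C: Z = 1/(jωC) = -j/(ω·C) = 0 - j201 Ω
Step 3 — Series combination: Z_total = R + L + C = 155 - j200.5 Ω = 253.4∠-52.3° Ω.

Z = 155 - j200.5 Ω = 253.4∠-52.3° Ω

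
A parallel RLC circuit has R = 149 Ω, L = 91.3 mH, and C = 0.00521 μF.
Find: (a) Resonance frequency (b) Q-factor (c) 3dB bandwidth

Step 1 — Resonance: ω₀ = 1/√(LC) = 1/√(0.0913·5.21e-09) = 4.585e+04 rad/s.
Step 2 — f₀ = ω₀/(2π) = 7297 Hz.
Step 3 — Parallel Q: Q = R/(ω₀L) = 149/(4.585e+04·0.0913) = 0.03559.
Step 4 — Bandwidth: Δω = ω₀/Q = 1.288e+06 rad/s; BW = Δω/(2π) = 2.05e+05 Hz.

(a) f₀ = 7297 Hz  (b) Q = 0.03559  (c) BW = 2.05e+05 Hz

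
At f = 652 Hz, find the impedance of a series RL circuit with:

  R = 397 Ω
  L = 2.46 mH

Step 1 — Angular frequency: ω = 2π·f = 2π·652 = 4097 rad/s.
Step 2 — Component impedances:
  R: Z = R = 397 Ω
  L: Z = jωL = j·4097·0.00246 = 0 + j10.08 Ω
Step 3 — Series combination: Z_total = R + L = 397 + j10.08 Ω = 397.1∠1.5° Ω.

Z = 397 + j10.08 Ω = 397.1∠1.5° Ω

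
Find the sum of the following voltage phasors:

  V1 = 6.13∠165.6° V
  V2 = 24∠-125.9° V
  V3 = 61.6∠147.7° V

Step 1 — Convert each phasor to rectangular form:
  V1 = 6.13·(cos(165.6°) + j·sin(165.6°)) = -5.937 + j1.524 V
  V2 = 24·(cos(-125.9°) + j·sin(-125.9°)) = -14.07 - j19.44 V
  V3 = 61.6·(cos(147.7°) + j·sin(147.7°)) = -52.07 + j32.92 V
Step 2 — Sum components: V_total = -72.08 + j15 V.
Step 3 — Convert to polar: |V_total| = 73.62 V, ∠V_total = 168.2°.

V_total = 73.62∠168.2° V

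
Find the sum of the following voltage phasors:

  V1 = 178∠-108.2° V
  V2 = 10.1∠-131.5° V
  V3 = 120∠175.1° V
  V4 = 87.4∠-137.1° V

Step 1 — Convert each phasor to rectangular form:
  V1 = 178·(cos(-108.2°) + j·sin(-108.2°)) = -55.6 - j169.1 V
  V2 = 10.1·(cos(-131.5°) + j·sin(-131.5°)) = -6.692 - j7.564 V
  V3 = 120·(cos(175.1°) + j·sin(175.1°)) = -119.6 + j10.25 V
  V4 = 87.4·(cos(-137.1°) + j·sin(-137.1°)) = -64.02 - j59.5 V
Step 2 — Sum components: V_total = -245.9 - j225.9 V.
Step 3 — Convert to polar: |V_total| = 333.9 V, ∠V_total = -137.4°.

V_total = 333.9∠-137.4° V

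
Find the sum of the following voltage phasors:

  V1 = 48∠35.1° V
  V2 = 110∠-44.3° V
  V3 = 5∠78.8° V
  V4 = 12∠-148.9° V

Step 1 — Convert each phasor to rectangular form:
  V1 = 48·(cos(35.1°) + j·sin(35.1°)) = 39.27 + j27.6 V
  V2 = 110·(cos(-44.3°) + j·sin(-44.3°)) = 78.73 - j76.83 V
  V3 = 5·(cos(78.8°) + j·sin(78.8°)) = 0.9712 + j4.905 V
  V4 = 12·(cos(-148.9°) + j·sin(-148.9°)) = -10.28 - j6.198 V
Step 2 — Sum components: V_total = 108.7 - j50.52 V.
Step 3 — Convert to polar: |V_total| = 119.9 V, ∠V_total = -24.9°.

V_total = 119.9∠-24.9° V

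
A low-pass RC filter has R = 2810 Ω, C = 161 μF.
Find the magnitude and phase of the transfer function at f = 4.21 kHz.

Step 1 — Angular frequency: ω = 2π·4210 = 2.645e+04 rad/s.
Step 2 — Transfer function: H(jω) = 1/(1 + jωRC).
Step 3 — Denominator: 1 + jωRC = 1 + j·2.645e+04·2810·0.000161 = 1 + j1.197e+04.
Step 4 — H = 6.983e-09 - j8.356e-05.
Step 5 — Magnitude: |H| = 8.356e-05 (-81.6 dB); phase: φ = -90.0°.

|H| = 8.356e-05 (-81.6 dB), φ = -90.0°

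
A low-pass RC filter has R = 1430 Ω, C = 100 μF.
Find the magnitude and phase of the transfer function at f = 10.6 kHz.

Step 1 — Angular frequency: ω = 2π·1.06e+04 = 6.66e+04 rad/s.
Step 2 — Transfer function: H(jω) = 1/(1 + jωRC).
Step 3 — Denominator: 1 + jωRC = 1 + j·6.66e+04·1430·0.0001 = 1 + j9524.
Step 4 — H = 1.102e-08 - j0.000105.
Step 5 — Magnitude: |H| = 0.000105 (-79.6 dB); phase: φ = -90.0°.

|H| = 0.000105 (-79.6 dB), φ = -90.0°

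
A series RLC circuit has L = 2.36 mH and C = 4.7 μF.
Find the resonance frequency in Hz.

Step 1 — Resonance condition Im(Z)=0 gives ω₀ = 1/√(LC).
Step 2 — ω₀ = 1/√(0.00236·4.7e-06) = 9495 rad/s.
Step 3 — f₀ = ω₀/(2π) = 1511 Hz.

f₀ = 1511 Hz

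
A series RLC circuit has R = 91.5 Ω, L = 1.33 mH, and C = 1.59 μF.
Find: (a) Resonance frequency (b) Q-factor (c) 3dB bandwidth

Step 1 — Resonance: ω₀ = 1/√(LC) = 1/√(0.00133·1.59e-06) = 2.175e+04 rad/s.
Step 2 — f₀ = ω₀/(2π) = 3461 Hz.
Step 3 — Series Q: Q = ω₀L/R = 2.175e+04·0.00133/91.5 = 0.3161.
Step 4 — Bandwidth: Δω = ω₀/Q = 6.88e+04 rad/s; BW = Δω/(2π) = 1.095e+04 Hz.

(a) f₀ = 3461 Hz  (b) Q = 0.3161  (c) BW = 1.095e+04 Hz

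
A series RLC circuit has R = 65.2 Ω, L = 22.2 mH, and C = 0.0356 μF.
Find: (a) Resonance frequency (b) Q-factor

Step 1 — Resonance condition Im(Z)=0 gives ω₀ = 1/√(LC).
Step 2 — ω₀ = 1/√(0.0222·3.56e-08) = 3.557e+04 rad/s.
Step 3 — f₀ = ω₀/(2π) = 5661 Hz.
Step 4 — Series Q: Q = ω₀L/R = 3.557e+04·0.0222/65.2 = 12.11.

(a) f₀ = 5661 Hz  (b) Q = 12.11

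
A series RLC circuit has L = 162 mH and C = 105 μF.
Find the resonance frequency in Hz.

Step 1 — Resonance condition Im(Z)=0 gives ω₀ = 1/√(LC).
Step 2 — ω₀ = 1/√(0.162·0.000105) = 242.5 rad/s.
Step 3 — f₀ = ω₀/(2π) = 38.59 Hz.

f₀ = 38.59 Hz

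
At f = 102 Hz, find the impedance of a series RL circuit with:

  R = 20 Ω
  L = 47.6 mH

Step 1 — Angular frequency: ω = 2π·f = 2π·102 = 640.9 rad/s.
Step 2 — Component impedances:
  R: Z = R = 20 Ω
  L: Z = jωL = j·640.9·0.0476 = 0 + j30.51 Ω
Step 3 — Series combination: Z_total = R + L = 20 + j30.51 Ω = 36.48∠56.8° Ω.

Z = 20 + j30.51 Ω = 36.48∠56.8° Ω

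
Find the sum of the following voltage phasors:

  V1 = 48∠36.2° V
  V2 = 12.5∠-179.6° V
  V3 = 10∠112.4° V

Step 1 — Convert each phasor to rectangular form:
  V1 = 48·(cos(36.2°) + j·sin(36.2°)) = 38.73 + j28.35 V
  V2 = 12.5·(cos(-179.6°) + j·sin(-179.6°)) = -12.5 - j0.08727 V
  V3 = 10·(cos(112.4°) + j·sin(112.4°)) = -3.811 + j9.245 V
Step 2 — Sum components: V_total = 22.42 + j37.51 V.
Step 3 — Convert to polar: |V_total| = 43.7 V, ∠V_total = 59.1°.

V_total = 43.7∠59.1° V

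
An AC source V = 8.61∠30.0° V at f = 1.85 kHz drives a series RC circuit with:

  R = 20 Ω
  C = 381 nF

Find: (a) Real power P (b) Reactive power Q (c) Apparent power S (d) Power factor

Step 1 — Angular frequency: ω = 2π·f = 2π·1850 = 1.162e+04 rad/s.
Step 2 — Component impedances:
  R: Z = R = 20 Ω
  C: Z = 1/(jωC) = -j/(ω·C) = 0 - j225.8 Ω
Step 3 — Series combination: Z_total = R + C = 20 - j225.8 Ω = 226.7∠-84.9° Ω.
Step 4 — Source phasor: V = 8.61∠30.0° V = 7.456 + j4.305 V.
Step 5 — Current: I = V / Z = -0.01601 + j0.03444 A = 0.03798∠114.9° A.
Step 6 — Complex power: S = V·I* = 0.02885 - j0.3258 VA.
Step 7 — Real power: P = Re(S) = 0.02885 W.
Step 8 — Reactive power: Q = Im(S) = -0.3258 VAR.
Step 9 — Apparent power: |S| = 0.327 VA.
Step 10 — Power factor: PF = P/|S| = 0.08823 (leading).

(a) P = 0.02885 W  (b) Q = -0.3258 VAR  (c) S = 0.327 VA  (d) PF = 0.08823 (leading)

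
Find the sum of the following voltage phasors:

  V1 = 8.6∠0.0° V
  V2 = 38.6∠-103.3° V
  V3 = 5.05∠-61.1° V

Step 1 — Convert each phasor to rectangular form:
  V1 = 8.6·(cos(0.0°) + j·sin(0.0°)) = 8.6 V
  V2 = 38.6·(cos(-103.3°) + j·sin(-103.3°)) = -8.88 - j37.56 V
  V3 = 5.05·(cos(-61.1°) + j·sin(-61.1°)) = 2.441 - j4.421 V
Step 2 — Sum components: V_total = 2.161 - j41.99 V.
Step 3 — Convert to polar: |V_total| = 42.04 V, ∠V_total = -87.1°.

V_total = 42.04∠-87.1° V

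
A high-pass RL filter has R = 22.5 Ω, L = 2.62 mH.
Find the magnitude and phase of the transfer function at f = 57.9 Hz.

Step 1 — Angular frequency: ω = 2π·57.9 = 363.8 rad/s.
Step 2 — Transfer function: H(jω) = jωL/(R + jωL).
Step 3 — Numerator jωL = j·0.9531; denominator R + jωL = 22.5 + j0.9531.
Step 4 — H = 0.001791 + j0.04229.
Step 5 — Magnitude: |H| = 0.04232 (-27.5 dB); phase: φ = 87.6°.

|H| = 0.04232 (-27.5 dB), φ = 87.6°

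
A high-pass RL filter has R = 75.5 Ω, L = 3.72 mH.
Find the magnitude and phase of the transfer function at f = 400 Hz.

Step 1 — Angular frequency: ω = 2π·400 = 2513 rad/s.
Step 2 — Transfer function: H(jω) = jωL/(R + jωL).
Step 3 — Numerator jωL = j·9.349; denominator R + jωL = 75.5 + j9.349.
Step 4 — H = 0.0151 + j0.122.
Step 5 — Magnitude: |H| = 0.1229 (-18.2 dB); phase: φ = 82.9°.

|H| = 0.1229 (-18.2 dB), φ = 82.9°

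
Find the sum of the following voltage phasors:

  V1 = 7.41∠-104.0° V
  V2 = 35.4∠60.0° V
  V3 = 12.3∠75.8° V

Step 1 — Convert each phasor to rectangular form:
  V1 = 7.41·(cos(-104.0°) + j·sin(-104.0°)) = -1.793 - j7.19 V
  V2 = 35.4·(cos(60.0°) + j·sin(60.0°)) = 17.7 + j30.66 V
  V3 = 12.3·(cos(75.8°) + j·sin(75.8°)) = 3.017 + j11.92 V
Step 2 — Sum components: V_total = 18.92 + j35.39 V.
Step 3 — Convert to polar: |V_total| = 40.13 V, ∠V_total = 61.9°.

V_total = 40.13∠61.9° V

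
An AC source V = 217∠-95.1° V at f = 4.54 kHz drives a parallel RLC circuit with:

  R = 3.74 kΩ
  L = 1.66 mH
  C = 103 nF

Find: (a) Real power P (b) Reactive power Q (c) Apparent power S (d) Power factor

Step 1 — Angular frequency: ω = 2π·f = 2π·4540 = 2.853e+04 rad/s.
Step 2 — Component impedances:
  R: Z = R = 3740 Ω
  L: Z = jωL = j·2.853e+04·0.00166 = 0 + j47.35 Ω
  C: Z = 1/(jωC) = -j/(ω·C) = 0 - j340.4 Ω
Step 3 — Parallel combination: 1/Z_total = 1/R + 1/L + 1/C; Z_total = 0.8088 + j54.99 Ω = 55∠89.2° Ω.
Step 4 — Source phasor: V = 217∠-95.1° V = -19.29 - j216.1 V.
Step 5 — Current: I = V / Z = -3.935 + j0.2929 A = 3.945∠175.7° A.
Step 6 — Complex power: S = V·I* = 12.59 + j856.1 VA.
Step 7 — Real power: P = Re(S) = 12.59 W.
Step 8 — Reactive power: Q = Im(S) = 856.1 VAR.
Step 9 — Apparent power: |S| = 856.2 VA.
Step 10 — Power factor: PF = P/|S| = 0.01471 (lagging).

(a) P = 12.59 W  (b) Q = 856.1 VAR  (c) S = 856.2 VA  (d) PF = 0.01471 (lagging)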